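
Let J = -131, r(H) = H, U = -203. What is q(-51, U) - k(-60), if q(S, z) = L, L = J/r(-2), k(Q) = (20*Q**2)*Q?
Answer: 8640131/2 ≈ 4.3201e+6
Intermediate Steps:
k(Q) = 20*Q**3
L = 131/2 (L = -131/(-2) = -131*(-1/2) = 131/2 ≈ 65.500)
q(S, z) = 131/2
q(-51, U) - k(-60) = 131/2 - 20*(-60)**3 = 131/2 - 20*(-216000) = 131/2 - 1*(-4320000) = 131/2 + 4320000 = 8640131/2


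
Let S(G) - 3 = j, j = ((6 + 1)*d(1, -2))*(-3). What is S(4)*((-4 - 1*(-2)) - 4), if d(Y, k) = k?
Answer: -270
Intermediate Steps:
j = 42 (j = ((6 + 1)*(-2))*(-3) = (7*(-2))*(-3) = -14*(-3) = 42)
S(G) = 45 (S(G) = 3 + 42 = 45)
S(4)*((-4 - 1*(-2)) - 4) = 45*((-4 - 1*(-2)) - 4) = 45*((-4 + 2) - 4) = 45*(-2 - 4) = 45*(-6) = -270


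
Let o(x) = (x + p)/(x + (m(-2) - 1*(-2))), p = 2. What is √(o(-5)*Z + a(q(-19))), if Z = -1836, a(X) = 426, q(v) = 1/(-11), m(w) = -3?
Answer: 2*I*√123 ≈ 22.181*I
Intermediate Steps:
q(v) = -1/11
o(x) = (2 + x)/(-1 + x) (o(x) = (x + 2)/(x + (-3 - 1*(-2))) = (2 + x)/(x + (-3 + 2)) = (2 + x)/(x - 1) = (2 + x)/(-1 + x))
√(o(-5)*Z + a(q(-19))) = √(((2 - 5)/(-1 - 5))*(-1836) + 426) = √((-3/(-6))*(-1836) + 426) = √(-⅙*(-3)*(-1836) + 426) = √((½)*(-1836) + 426) = √(-918 + 426) = √(-492) = 2*I*√123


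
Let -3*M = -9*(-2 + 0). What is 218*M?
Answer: -1308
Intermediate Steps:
M = -6 (M = -(-3)*(-2 + 0) = -(-3)*(-2) = -1/3*18 = -6)
218*M = 218*(-6) = -1308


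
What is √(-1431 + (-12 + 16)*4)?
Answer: I*√1415 ≈ 37.616*I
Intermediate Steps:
√(-1431 + (-12 + 16)*4) = √(-1431 + 4*4) = √(-1431 + 16) = √(-1415) = I*√1415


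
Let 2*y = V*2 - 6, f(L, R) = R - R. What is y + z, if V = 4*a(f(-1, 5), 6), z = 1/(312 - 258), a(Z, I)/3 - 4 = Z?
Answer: 2431/54 ≈ 45.018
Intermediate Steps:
f(L, R) = 0
a(Z, I) = 12 + 3*Z
z = 1/54 ≈ 0.018519
V = 48 (V = 4*(12 + 3*0) = 4*(12 + 0) = 4*12 = 48)
y = 45 (y = (48*2 - 6)/2 = (96 - 6)/2 = (½)*90 = 45)
y + z = 45 + 1/54 = 2431/54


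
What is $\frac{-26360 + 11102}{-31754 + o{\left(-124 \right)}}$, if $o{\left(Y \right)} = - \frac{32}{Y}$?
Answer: $\frac{78833}{164061} \approx 0.48051$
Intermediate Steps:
$\frac{-26360 + 11102}{-31754 + o{\left(-124 \right)}} = \frac{-26360 + 11102}{-31754 - \frac{32}{-124}} = - \frac{15258}{-31754 - - \frac{8}{31}} = - \frac{15258}{-31754 + \frac{8}{31}} = - \frac{15258}{- \frac{984366}{31}} = \left(-15258\right) \left(- \frac{31}{984366}\right) = \frac{78833}{164061}$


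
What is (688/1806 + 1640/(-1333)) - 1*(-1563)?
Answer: 43729283/27993 ≈ 1562.2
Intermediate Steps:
(688/1806 + 1640/(-1333)) - 1*(-1563) = (688*(1/1806) + 1640*(-1/1333)) + 1563 = (8/21 - 1640/1333) + 1563 = -23776/27993 + 1563 = 43729283/27993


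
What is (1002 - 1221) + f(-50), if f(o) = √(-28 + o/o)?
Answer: -219 + 3*I*√3 ≈ -219.0 + 5.1962*I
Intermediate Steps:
f(o) = 3*I*√3 (f(o) = √(-28 + 1) = √(-27) = 3*I*√3)
(1002 - 1221) + f(-50) = (1002 - 1221) + 3*I*√3 = -219 + 3*I*√3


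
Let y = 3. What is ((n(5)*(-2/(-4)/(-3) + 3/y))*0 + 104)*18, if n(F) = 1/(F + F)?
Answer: 1872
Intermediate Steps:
n(F) = 1/(2*F)
((n(5)*(-2/(-4)/(-3) + 3/y))*0 + 104)*18 = ((((½)/5)*(-2/(-4)/(-3) + 3/3))*0 + 104)*18 = ((((½)*(⅕))*(-2*(-¼)*(-⅓) + 3*(⅓)))*0 + 104)*18 = ((((½)*(-⅓) + 1)/10)*0 + 104)*18 = (((-⅙ + 1)/10)*0 + 104)*18 = (((⅒)*(⅚))*0 + 104)*18 = ((1/12)*0 + 104)*18 = (0 + 104)*18 = 104*18 = 1872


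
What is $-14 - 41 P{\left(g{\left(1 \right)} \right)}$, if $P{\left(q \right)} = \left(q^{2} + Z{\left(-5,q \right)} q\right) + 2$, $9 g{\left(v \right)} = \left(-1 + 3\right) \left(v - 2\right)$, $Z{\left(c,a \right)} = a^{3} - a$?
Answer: $- \frac{630512}{6561} \approx -96.1$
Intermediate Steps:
$g{\left(v \right)} = - \frac{4}{9} + \frac{2 v}{9}$ ($g{\left(v \right)} = \frac{\left(-1 + 3\right) \left(v - 2\right)}{9} = \frac{2 \left(-2 + v\right)}{9} = \frac{-4 + 2 v}{9} = - \frac{4}{9} + \frac{2 v}{9}$)
$P{\left(q \right)} = 2 + q^{2} + q \left(q^{3} - q\right)$ ($P{\left(q \right)} = \left(q^{2} + \left(q^{3} - q\right) q\right) + 2 = \left(q^{2} + q \left(q^{3} - q\right)\right) + 2 = 2 + q^{2} + q \left(q^{3} - q\right)$)
$-14 - 41 P{\left(g{\left(1 \right)} \right)} = -14 - 41 \left(2 + \left(- \frac{4}{9} + \frac{2}{9} \cdot 1\right)^{4}\right) = -14 - 41 \left(2 + \left(- \frac{4}{9} + \frac{2}{9}\right)^{4}\right) = -14 - 41 \left(2 + \left(- \frac{2}{9}\right)^{4}\right) = -14 - 41 \left(2 + \frac{16}{6561}\right) = -14 - \frac{538658}{6561} = - \frac{630512}{6561}$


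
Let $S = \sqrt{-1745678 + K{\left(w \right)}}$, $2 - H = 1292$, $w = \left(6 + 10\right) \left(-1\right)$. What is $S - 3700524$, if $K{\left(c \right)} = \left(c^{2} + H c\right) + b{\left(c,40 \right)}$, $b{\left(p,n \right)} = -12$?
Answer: $-3700524 + i \sqrt{1724794} \approx -3.7005 \cdot 10^{6} + 1313.3 i$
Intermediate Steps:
$w = -16$ ($w = 16 \left(-1\right) = -16$)
$H = -1290$ ($H = 2 - 1292 = -1290$)
$K{\left(c \right)} = -12 + c^{2} - 1290 c$ ($K{\left(c \right)} = \left(c^{2} - 1290 c\right) - 12 = -12 + c^{2} - 1290 c$)
$S = i \sqrt{1724794}$ ($S = \sqrt{-1745678 - \left(-20628 - 256\right)} = \sqrt{-1745678 + \left(-12 + 256 + 20640\right)} = \sqrt{-1745678 + 20884} = \sqrt{-1724794} = i \sqrt{1724794} \approx 1313.3 i$)
$S - 3700524 = i \sqrt{1724794} - 3700524 = -3700524 + i \sqrt{1724794}$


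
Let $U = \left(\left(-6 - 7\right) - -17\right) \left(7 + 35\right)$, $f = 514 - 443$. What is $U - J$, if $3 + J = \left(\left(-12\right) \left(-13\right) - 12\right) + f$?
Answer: $-44$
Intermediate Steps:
$f = 71$ ($f = 514 - 443 = 71$)
$J = 212$ ($J = -3 + \left(\left(\left(-12\right) \left(-13\right) - 12\right) + 71\right) = -3 + \left(\left(156 - 12\right) + 71\right) = -3 + \left(144 + 71\right) = -3 + 215 = 212$)
$U = 168$ ($U = \left(\left(-6 - 7\right) + 17\right) 42 = \left(-13 + 17\right) 42 = 4 \cdot 42 = 168$)
$U - J = 168 - 212 = -44$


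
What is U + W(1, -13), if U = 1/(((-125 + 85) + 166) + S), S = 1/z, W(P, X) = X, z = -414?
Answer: -677705/52163 ≈ -12.992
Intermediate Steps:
S = -1/414 (S = 1/(-414) = -1/414 ≈ -0.0024155)
U = 414/52163 (U = 1/(((-125 + 85) + 166) - 1/414) = 1/((-40 + 166) - 1/414) = 1/(126 - 1/414) = 1/(52163/414) = 414/52163 ≈ 0.0079367)
U + W(1, -13) = 414/52163 - 13 = -677705/52163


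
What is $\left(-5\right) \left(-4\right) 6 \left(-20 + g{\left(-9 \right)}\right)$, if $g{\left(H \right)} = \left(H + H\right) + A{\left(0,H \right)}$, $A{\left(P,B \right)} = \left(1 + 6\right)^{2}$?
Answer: $1320$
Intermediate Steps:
$A{\left(P,B \right)} = 49$ ($A{\left(P,B \right)} = 7^{2} = 49$)
$g{\left(H \right)} = 49 + 2 H$ ($g{\left(H \right)} = \left(H + H\right) + 49 = 2 H + 49 = 49 + 2 H$)
$\left(-5\right) \left(-4\right) 6 \left(-20 + g{\left(-9 \right)}\right) = \left(-5\right) \left(-4\right) 6 \left(-20 + \left(49 + 2 \left(-9\right)\right)\right) = 20 \cdot 6 \left(-20 + \left(49 - 18\right)\right) = 120 \left(-20 + 31\right) = 120 \cdot 11 = 1320$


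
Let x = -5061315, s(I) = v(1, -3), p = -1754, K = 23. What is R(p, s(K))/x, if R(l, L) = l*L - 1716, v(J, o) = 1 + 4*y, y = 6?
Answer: 45566/5061315 ≈ 0.0090028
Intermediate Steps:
v(J, o) = 25 (v(J, o) = 1 + 4*6 = 1 + 24 = 25)
s(I) = 25
R(l, L) = -1716 + L*l (R(l, L) = L*l - 1716 = -1716 + L*l)
R(p, s(K))/x = (-1716 + 25*(-1754))/(-5061315) = (-1716 - 43850)*(-1/5061315) = -45566*(-1/5061315) = 45566/5061315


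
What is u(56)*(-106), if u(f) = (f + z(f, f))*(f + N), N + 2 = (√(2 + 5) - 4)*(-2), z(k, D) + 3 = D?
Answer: -716348 + 23108*√7 ≈ -6.5521e+5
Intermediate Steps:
z(k, D) = -3 + D
N = 6 - 2*√7 (N = -2 + (√(2 + 5) - 4)*(-2) = -2 + (√7 - 4)*(-2) = -2 + (-4 + √7)*(-2) = -2 + (8 - 2*√7) = 6 - 2*√7 ≈ 0.70850)
u(f) = (-3 + 2*f)*(6 + f - 2*√7) (u(f) = (f + (-3 + f))*(f + (6 - 2*√7)) = (-3 + 2*f)*(6 + f - 2*√7))
u(56)*(-106) = (-18 + 2*56² + 6*√7 + 9*56 - 4*56*√7)*(-106) = (-18 + 2*3136 + 6*√7 + 504 - 224*√7)*(-106) = (-18 + 6272 + 6*√7 + 504 - 224*√7)*(-106) = (6758 - 218*√7)*(-106) = -716348 + 23108*√7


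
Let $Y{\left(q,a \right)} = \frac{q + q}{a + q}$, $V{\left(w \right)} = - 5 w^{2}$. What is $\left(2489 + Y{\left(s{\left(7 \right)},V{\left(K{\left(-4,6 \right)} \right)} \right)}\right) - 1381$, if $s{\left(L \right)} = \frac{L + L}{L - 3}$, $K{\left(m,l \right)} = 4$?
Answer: $\frac{169510}{153} \approx 1107.9$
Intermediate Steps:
$s{\left(L \right)} = \frac{2 L}{-3 + L}$
$Y{\left(q,a \right)} = \frac{2 q}{a + q}$
$\left(2489 + Y{\left(s{\left(7 \right)},V{\left(K{\left(-4,6 \right)} \right)} \right)}\right) - 1381 = \left(2489 + \frac{2 \cdot 2 \cdot 7 \frac{1}{-3 + 7}}{- 5 \cdot 4^{2} + 2 \cdot 7 \frac{1}{-3 + 7}}\right) - 1381 = \left(2489 + \frac{2 \cdot 2 \cdot 7 \cdot \frac{1}{4}}{\left(-5\right) 16 + 2 \cdot 7 \cdot \frac{1}{4}}\right) - 1381 = \left(2489 + \frac{2 \cdot 2 \cdot 7 \cdot \frac{1}{4}}{-80 + 2 \cdot 7 \cdot \frac{1}{4}}\right) - 1381 = \left(2489 + 2 \cdot \frac{7}{2} \frac{1}{-80 + \frac{7}{2}}\right) - 1381 = \left(2489 + 2 \cdot \frac{7}{2} \frac{1}{- \frac{153}{2}}\right) - 1381 = \left(2489 + 2 \cdot \frac{7}{2} \left(- \frac{2}{153}\right)\right) - 1381 = \left(2489 - \frac{14}{153}\right) - 1381 = \frac{380803}{153} - 1381 = \frac{169510}{153}$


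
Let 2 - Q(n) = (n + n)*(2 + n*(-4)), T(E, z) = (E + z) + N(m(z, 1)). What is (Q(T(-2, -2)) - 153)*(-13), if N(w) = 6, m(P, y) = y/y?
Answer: 1651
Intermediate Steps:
m(P, y) = 1
T(E, z) = 6 + E + z (T(E, z) = (E + z) + 6 = 6 + E + z)
Q(n) = 2 - 2*n*(2 - 4*n) (Q(n) = 2 - (n + n)*(2 + n*(-4)) = 2 - 2*n*(2 - 4*n))
(Q(T(-2, -2)) - 153)*(-13) = ((2 - 4*(6 - 2 - 2) + 8*(6 - 2 - 2)**2) - 153)*(-13) = ((2 - 4*2 + 8*2**2) - 153)*(-13) = ((2 - 8 + 8*4) - 153)*(-13) = ((2 - 8 + 32) - 153)*(-13) = (26 - 153)*(-13) = -127*(-13) = 1651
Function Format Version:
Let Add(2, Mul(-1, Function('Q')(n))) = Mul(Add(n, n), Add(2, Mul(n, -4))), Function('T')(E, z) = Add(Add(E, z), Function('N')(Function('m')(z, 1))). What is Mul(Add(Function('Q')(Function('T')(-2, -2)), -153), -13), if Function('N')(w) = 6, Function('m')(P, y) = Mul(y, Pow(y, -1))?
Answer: 1651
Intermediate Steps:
Function('m')(P, y) = 1
Function('T')(E, z) = Add(6, E, z) (Function('T')(E, z) = Add(Add(E, z), 6) = Add(6, E, z))
Function('Q')(n) = Add(2, Mul(-2, n, Add(2, Mul(-4, n)))) (Function('Q')(n) = Add(2, Mul(-1, Mul(Add(n, n), Add(2, Mul(n, -4))))) = Add(2, Mul(-1, Mul(Mul(2, n), Add(2, Mul(-4, n))))) = Add(2, Mul(-1, Mul(2, n, Add(2, Mul(-4, n))))) = Add(2, Mul(-2, n, Add(2, Mul(-4, n)))))
Mul(Add(Function('Q')(Function('T')(-2, -2)), -153), -13) = Mul(Add(Add(2, Mul(-4, Add(6, -2, -2)), Mul(8, Pow(Add(6, -2, -2), 2))), -153), -13) = Mul(Add(Add(2, Mul(-4, 2), Mul(8, Pow(2, 2))), -153), -13) = Mul(Add(Add(2, -8, Mul(8, 4)), -153), -13) = Mul(Add(Add(2, -8, 32), -153), -13) = Mul(Add(26, -153), -13) = Mul(-127, -13) = 1651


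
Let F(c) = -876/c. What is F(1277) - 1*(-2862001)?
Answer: 3654774401/1277 ≈ 2.8620e+6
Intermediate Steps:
F(1277) - 1*(-2862001) = -876/1277 - 1*(-2862001) = -876*1/1277 + 2862001 = -876/1277 + 2862001 = 3654774401/1277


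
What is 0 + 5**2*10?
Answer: 250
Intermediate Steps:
0 + 5**2*10 = 0 + 25*10 = 0 + 250 = 250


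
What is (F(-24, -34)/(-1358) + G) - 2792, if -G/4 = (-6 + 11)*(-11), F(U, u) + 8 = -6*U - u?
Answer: -1746473/679 ≈ -2572.1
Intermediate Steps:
F(U, u) = -8 - u - 6*U (F(U, u) = -8 + (-6*U - u) = -8 + (-u - 6*U) = -8 - u - 6*U)
G = 220 (G = -4*(-6 + 11)*(-11) = -20*(-11) = -4*(-55) = 220)
(F(-24, -34)/(-1358) + G) - 2792 = ((-8 - 1*(-34) - 6*(-24))/(-1358) + 220) - 2792 = ((-8 + 34 + 144)*(-1/1358) + 220) - 2792 = (170*(-1/1358) + 220) - 2792 = (-85/679 + 220) - 2792 = 149295/679 - 2792 = -1746473/679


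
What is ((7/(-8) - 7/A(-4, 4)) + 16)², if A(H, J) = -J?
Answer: 18225/64 ≈ 284.77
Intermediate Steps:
((7/(-8) - 7/A(-4, 4)) + 16)² = ((7/(-8) - 7/((-1*4))) + 16)² = ((7*(-⅛) - 7/(-4)) + 16)² = ((-7/8 - 7*(-¼)) + 16)² = ((-7/8 + 7/4) + 16)² = (7/8 + 16)² = (135/8)² = 18225/64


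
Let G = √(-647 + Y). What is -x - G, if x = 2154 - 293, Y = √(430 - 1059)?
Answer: -1861 - √(-647 + I*√629) ≈ -1861.5 - 25.441*I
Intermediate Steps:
Y = I*√629 (Y = √(-629) = I*√629 ≈ 25.08*I)
x = 1861
G = √(-647 + I*√629) ≈ 0.4929 + 25.441*I
-x - G = -1*1861 - √(-647 + I*√629) = -1861 - √(-647 + I*√629)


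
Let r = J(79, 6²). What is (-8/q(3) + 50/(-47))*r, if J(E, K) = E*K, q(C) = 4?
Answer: -409536/47 ≈ -8713.5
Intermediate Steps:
r = 2844 (r = 79*6² = 79*36 = 2844)
(-8/q(3) + 50/(-47))*r = (-8/4 + 50/(-47))*2844 = (-8*¼ + 50*(-1/47))*2844 = (-2 - 50/47)*2844 = -144/47*2844 = -409536/47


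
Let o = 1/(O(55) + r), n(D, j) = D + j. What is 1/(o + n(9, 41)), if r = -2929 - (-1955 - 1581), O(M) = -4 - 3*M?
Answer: 438/21901 ≈ 0.019999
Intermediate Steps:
r = 607 (r = -2929 - 1*(-3536) = -2929 + 3536 = 607)
o = 1/438 (o = 1/((-4 - 3*55) + 607) = 1/((-4 - 165) + 607) = 1/(-169 + 607) = 1/438 ≈ 0.0022831)
1/(o + n(9, 41)) = 1/(1/438 + (9 + 41)) = 1/(1/438 + 50) = 1/(21901/438) = 438/21901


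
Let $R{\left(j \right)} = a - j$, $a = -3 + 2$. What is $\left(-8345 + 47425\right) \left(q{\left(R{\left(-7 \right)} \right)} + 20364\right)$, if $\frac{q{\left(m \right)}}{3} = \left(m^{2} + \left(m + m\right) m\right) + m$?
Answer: $809190480$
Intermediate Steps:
$a = -1$
$R{\left(j \right)} = -1 - j$
$q{\left(m \right)} = 3 m + 9 m^{2}$ ($q{\left(m \right)} = 3 \left(\left(m^{2} + \left(m + m\right) m\right) + m\right) = 3 \left(\left(m^{2} + 2 m m\right) + m\right) = 3 \left(\left(m^{2} + 2 m^{2}\right) + m\right) = 3 \left(3 m^{2} + m\right) = 3 \left(m + 3 m^{2}\right) = 3 m + 9 m^{2}$)
$\left(-8345 + 47425\right) \left(q{\left(R{\left(-7 \right)} \right)} + 20364\right) = \left(-8345 + 47425\right) \left(3 \left(-1 - -7\right) \left(1 + 3 \left(-1 - -7\right)\right) + 20364\right) = 39080 \left(3 \left(-1 + 7\right) \left(1 + 3 \left(-1 + 7\right)\right) + 20364\right) = 39080 \left(3 \cdot 6 \left(1 + 3 \cdot 6\right) + 20364\right) = 39080 \left(3 \cdot 6 \left(1 + 18\right) + 20364\right) = 39080 \left(3 \cdot 6 \cdot 19 + 20364\right) = 39080 \left(342 + 20364\right) = 39080 \cdot 20706 = 809190480$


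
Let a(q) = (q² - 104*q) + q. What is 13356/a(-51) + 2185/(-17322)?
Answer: 5099801/3239214 ≈ 1.5744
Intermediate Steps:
a(q) = q² - 103*q
13356/a(-51) + 2185/(-17322) = 13356/((-51*(-103 - 51))) + 2185/(-17322) = 13356/((-51*(-154))) + 2185*(-1/17322) = 13356/7854 - 2185/17322 = 13356*(1/7854) - 2185/17322 = 318/187 - 2185/17322 = 5099801/3239214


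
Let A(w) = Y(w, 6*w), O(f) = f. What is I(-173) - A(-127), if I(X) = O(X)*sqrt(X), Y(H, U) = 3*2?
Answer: -6 - 173*I*sqrt(173) ≈ -6.0 - 2275.5*I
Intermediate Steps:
Y(H, U) = 6
I(X) = X**(3/2) (I(X) = X*sqrt(X) = X**(3/2))
A(w) = 6
I(-173) - A(-127) = (-173)**(3/2) - 1*6 = -173*I*sqrt(173) - 6 = -6 - 173*I*sqrt(173)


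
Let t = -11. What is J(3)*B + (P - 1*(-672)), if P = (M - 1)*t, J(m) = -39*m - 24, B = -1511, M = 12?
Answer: 213602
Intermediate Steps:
J(m) = -24 - 39*m
P = -121 (P = (12 - 1)*(-11) = 11*(-11) = -121)
J(3)*B + (P - 1*(-672)) = (-24 - 39*3)*(-1511) + (-121 - 1*(-672)) = (-24 - 117)*(-1511) + (-121 + 672) = -141*(-1511) + 551 = 213051 + 551 = 213602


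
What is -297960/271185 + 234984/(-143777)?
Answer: -7104262064/2599344383 ≈ -2.7331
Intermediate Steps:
-297960/271185 + 234984/(-143777) = -297960*1/271185 + 234984*(-1/143777) = -19864/18079 - 234984/143777 = -7104262064/2599344383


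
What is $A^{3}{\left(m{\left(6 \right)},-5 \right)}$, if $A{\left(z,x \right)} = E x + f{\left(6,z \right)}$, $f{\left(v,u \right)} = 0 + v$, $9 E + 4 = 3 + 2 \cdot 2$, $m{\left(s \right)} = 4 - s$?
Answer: $\frac{2197}{27} \approx 81.37$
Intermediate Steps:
$E = \frac{1}{3}$ ($E = - \frac{4}{9} + \frac{3 + 2 \cdot 2}{9} = - \frac{4}{9} + \frac{3 + 4}{9} = - \frac{4}{9} + \frac{1}{9} \cdot 7 = - \frac{4}{9} + \frac{7}{9} = \frac{1}{3} \approx 0.33333$)
$f{\left(v,u \right)} = v$
$A{\left(z,x \right)} = 6 + \frac{x}{3}$ ($A{\left(z,x \right)} = \frac{x}{3} + 6 = 6 + \frac{x}{3}$)
$A^{3}{\left(m{\left(6 \right)},-5 \right)} = \left(6 + \frac{1}{3} \left(-5\right)\right)^{3} = \left(6 - \frac{5}{3}\right)^{3} = \left(\frac{13}{3}\right)^{3} = \frac{2197}{27}$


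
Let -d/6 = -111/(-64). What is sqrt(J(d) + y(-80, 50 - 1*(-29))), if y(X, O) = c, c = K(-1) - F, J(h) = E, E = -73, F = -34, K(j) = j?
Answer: 2*I*sqrt(10) ≈ 6.3246*I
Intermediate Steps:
d = -333/32 (d = -(-666)/(-64) = -(-666)*(-1)/64 = -6*111/64 = -333/32 ≈ -10.406)
J(h) = -73
c = 33 (c = -1 - 1*(-34) = -1 + 34 = 33)
y(X, O) = 33
sqrt(J(d) + y(-80, 50 - 1*(-29))) = sqrt(-73 + 33) = sqrt(-40) = 2*I*sqrt(10)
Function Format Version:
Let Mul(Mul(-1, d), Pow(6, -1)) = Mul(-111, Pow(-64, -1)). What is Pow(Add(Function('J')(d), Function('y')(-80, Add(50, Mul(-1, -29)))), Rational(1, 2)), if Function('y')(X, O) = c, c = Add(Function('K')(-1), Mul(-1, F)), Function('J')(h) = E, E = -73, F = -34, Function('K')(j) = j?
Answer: Mul(2, I, Pow(10, Rational(1, 2))) ≈ Mul(6.3246, I)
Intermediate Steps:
d = Rational(-333, 32) (d = Mul(-6, Mul(-111, Pow(-64, -1))) = Mul(-6, Mul(-111, Rational(-1, 64))) = Mul(-6, Rational(111, 64)) = Rational(-333, 32) ≈ -10.406)
Function('J')(h) = -73
c = 33 (c = Add(-1, Mul(-1, -34)) = Add(-1, 34) = 33)
Function('y')(X, O) = 33
Pow(Add(Function('J')(d), Function('y')(-80, Add(50, Mul(-1, -29)))), Rational(1, 2)) = Pow(Add(-73, 33), Rational(1, 2)) = Pow(-40, Rational(1, 2)) = Mul(2, I, Pow(10, Rational(1, 2)))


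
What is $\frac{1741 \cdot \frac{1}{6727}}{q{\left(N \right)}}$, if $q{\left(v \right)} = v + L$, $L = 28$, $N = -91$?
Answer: $- \frac{1741}{423801} \approx -0.0041081$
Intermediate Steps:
$q{\left(v \right)} = 28 + v$ ($q{\left(v \right)} = v + 28 = 28 + v$)
$\frac{1741 \cdot \frac{1}{6727}}{q{\left(N \right)}} = \frac{1741 \cdot \frac{1}{6727}}{28 - 91} = \frac{1741 \cdot \frac{1}{6727}}{-63} = \frac{1741}{6727} \left(- \frac{1}{63}\right) = - \frac{1741}{423801}$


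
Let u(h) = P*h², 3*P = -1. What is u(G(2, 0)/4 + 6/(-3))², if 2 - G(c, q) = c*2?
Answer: 625/144 ≈ 4.3403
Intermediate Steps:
G(c, q) = 2 - 2*c (G(c, q) = 2 - c*2 = 2 - 2*c)
P = -⅓ (P = (⅓)*(-1) = -⅓ ≈ -0.33333)
u(h) = -h²/3
u(G(2, 0)/4 + 6/(-3))² = (-((2 - 2*2)/4 + 6/(-3))²/3)² = (-((2 - 4)*(¼) + 6*(-⅓))²/3)² = (-(-2*¼ - 2)²/3)² = (-(-½ - 2)²/3)² = (-(-5/2)²/3)² = (-⅓*25/4)² = (-25/12)² = 625/144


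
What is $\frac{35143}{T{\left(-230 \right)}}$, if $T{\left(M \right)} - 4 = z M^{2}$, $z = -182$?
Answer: $- \frac{35143}{9627796} \approx -0.0036502$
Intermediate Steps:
$T{\left(M \right)} = 4 - 182 M^{2}$
$\frac{35143}{T{\left(-230 \right)}} = \frac{35143}{4 - 182 \left(-230\right)^{2}} = \frac{35143}{4 - 9627800} = \frac{35143}{-9627796} = 35143 \left(- \frac{1}{9627796}\right) = - \frac{35143}{9627796}$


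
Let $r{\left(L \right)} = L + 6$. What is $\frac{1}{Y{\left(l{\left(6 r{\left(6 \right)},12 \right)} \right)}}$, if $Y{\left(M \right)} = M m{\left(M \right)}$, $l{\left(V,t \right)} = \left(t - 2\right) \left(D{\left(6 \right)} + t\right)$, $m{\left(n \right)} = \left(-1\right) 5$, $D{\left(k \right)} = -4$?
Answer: $- \frac{1}{400} \approx -0.0025$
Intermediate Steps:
$r{\left(L \right)} = 6 + L$
$m{\left(n \right)} = -5$
$l{\left(V,t \right)} = \left(-4 + t\right) \left(-2 + t\right)$ ($l{\left(V,t \right)} = \left(t - 2\right) \left(-4 + t\right) = \left(-2 + t\right) \left(-4 + t\right) = \left(-4 + t\right) \left(-2 + t\right)$)
$Y{\left(M \right)} = - 5 M$ ($Y{\left(M \right)} = M \left(-5\right) = - 5 M$)
$\frac{1}{Y{\left(l{\left(6 r{\left(6 \right)},12 \right)} \right)}} = \frac{1}{\left(-5\right) \left(8 + 12^{2} - 72\right)} = \frac{1}{\left(-5\right) \left(8 + 144 - 72\right)} = \frac{1}{\left(-5\right) 80} = \frac{1}{-400} = - \frac{1}{400}$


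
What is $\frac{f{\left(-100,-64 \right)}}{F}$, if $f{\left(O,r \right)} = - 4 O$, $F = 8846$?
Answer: $\frac{200}{4423} \approx 0.045218$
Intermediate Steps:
$\frac{f{\left(-100,-64 \right)}}{F} = \frac{\left(-4\right) \left(-100\right)}{8846} = 400 \cdot \frac{1}{8846} = \frac{200}{4423}$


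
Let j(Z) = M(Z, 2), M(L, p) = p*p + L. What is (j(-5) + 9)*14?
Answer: 112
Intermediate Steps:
M(L, p) = L + p**2 (M(L, p) = p**2 + L = L + p**2)
j(Z) = 4 + Z (j(Z) = Z + 2**2 = Z + 4 = 4 + Z)
(j(-5) + 9)*14 = ((4 - 5) + 9)*14 = (-1 + 9)*14 = 8*14 = 112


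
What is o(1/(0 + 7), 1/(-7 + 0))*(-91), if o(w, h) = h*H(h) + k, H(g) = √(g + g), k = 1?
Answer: -91 + 13*I*√14/7 ≈ -91.0 + 6.9488*I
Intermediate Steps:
H(g) = √2*√g (H(g) = √(2*g) = √2*√g)
o(w, h) = 1 + √2*h^(3/2) (o(w, h) = h*(√2*√h) + 1 = √2*h^(3/2) + 1 = 1 + √2*h^(3/2))
o(1/(0 + 7), 1/(-7 + 0))*(-91) = (1 + √2*(1/(-7 + 0))^(3/2))*(-91) = (1 + √2*(1/(-7))^(3/2))*(-91) = (1 + √2*(-⅐)^(3/2))*(-91) = (1 + √2*(-I*√7/49))*(-91) = (1 - I*√14/49)*(-91) = -91 + 13*I*√14/7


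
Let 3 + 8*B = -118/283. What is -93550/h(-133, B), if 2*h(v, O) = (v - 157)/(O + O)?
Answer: -9046285/16414 ≈ -551.13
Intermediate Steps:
B = -967/2264 (B = -3/8 + (-118/283)/8 = -3/8 + (-118*1/283)/8 = -3/8 + (⅛)*(-118/283) = -3/8 - 59/1132 = -967/2264 ≈ -0.42712)
h(v, O) = (-157 + v)/(4*O) (h(v, O) = ((v - 157)/(O + O))/2 = ((-157 + v)/((2*O)))/2 = ((-157 + v)*(1/(2*O)))/2 = ((-157 + v)/(2*O))/2 = (-157 + v)/(4*O))
-93550/h(-133, B) = -93550*(-967/(566*(-157 - 133))) = -93550/((¼)*(-2264/967)*(-290)) = -93550/164140/967 = -93550*967/164140 = -9046285/16414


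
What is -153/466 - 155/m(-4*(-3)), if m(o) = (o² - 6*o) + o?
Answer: -42541/19572 ≈ -2.1736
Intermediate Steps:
m(o) = o² - 5*o
-153/466 - 155/m(-4*(-3)) = -153/466 - 155*1/(12*(-5 - 4*(-3))) = -153*1/466 - 155*1/(12*(-5 + 12)) = -153/466 - 155/(12*7) = -153/466 - 155/84 = -42541/19572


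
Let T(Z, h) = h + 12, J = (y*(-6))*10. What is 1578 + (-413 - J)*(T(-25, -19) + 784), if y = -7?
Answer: -645663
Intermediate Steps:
J = 420 (J = -7*(-6)*10 = 42*10 = 420)
T(Z, h) = 12 + h
1578 + (-413 - J)*(T(-25, -19) + 784) = 1578 + (-413 - 1*420)*((12 - 19) + 784) = 1578 + (-413 - 420)*(-7 + 784) = 1578 - 833*777 = 1578 - 647241 = -645663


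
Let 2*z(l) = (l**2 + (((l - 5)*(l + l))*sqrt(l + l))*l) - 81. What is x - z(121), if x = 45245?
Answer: 37965 - 18681916*sqrt(2) ≈ -2.6382e+7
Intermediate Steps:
z(l) = -81/2 + l**2/2 + sqrt(2)*l**(5/2)*(-5 + l) (z(l) = ((l**2 + (((l - 5)*(l + l))*sqrt(l + l))*l) - 81)/2 = ((l**2 + (((-5 + l)*(2*l))*sqrt(2*l))*l) - 81)/2 = ((l**2 + ((2*l*(-5 + l))*(sqrt(2)*sqrt(l)))*l) - 81)/2 = ((l**2 + (2*sqrt(2)*l**(3/2)*(-5 + l))*l) - 81)/2 = ((l**2 + 2*sqrt(2)*l**(5/2)*(-5 + l)) - 81)/2 = (-81 + l**2 + 2*sqrt(2)*l**(5/2)*(-5 + l))/2 = -81/2 + l**2/2 + sqrt(2)*l**(5/2)*(-5 + l))
x - z(121) = 45245 - (-81/2 + (1/2)*121**2 + sqrt(2)*121**(7/2) - 5*sqrt(2)*121**(5/2)) = 45245 - (-81/2 + (1/2)*14641 + sqrt(2)*19487171 - 5*sqrt(2)*161051) = 45245 - (-81/2 + 14641/2 + 19487171*sqrt(2) - 805255*sqrt(2)) = 45245 - (7280 + 18681916*sqrt(2)) = 45245 + (-7280 - 18681916*sqrt(2)) = 37965 - 18681916*sqrt(2)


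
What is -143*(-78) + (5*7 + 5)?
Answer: 11194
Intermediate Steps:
-143*(-78) + (5*7 + 5) = 11154 + (35 + 5) = 11154 + 40 = 11194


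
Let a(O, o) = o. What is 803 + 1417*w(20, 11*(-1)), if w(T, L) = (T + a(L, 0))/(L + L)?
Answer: -5337/11 ≈ -485.18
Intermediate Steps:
w(T, L) = T/(2*L) (w(T, L) = (T + 0)/(L + L) = T/((2*L)) = T*(1/(2*L)) = T/(2*L))
803 + 1417*w(20, 11*(-1)) = 803 + 1417*((½)*20/(11*(-1))) = 803 + 1417*((½)*20/(-11)) = 803 + 1417*((½)*20*(-1/11)) = 803 + 1417*(-10/11) = 803 - 14170/11 = -5337/11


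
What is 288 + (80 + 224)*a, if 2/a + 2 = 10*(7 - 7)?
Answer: -16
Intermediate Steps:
a = -1 (a = 2/(-2 + 10*(7 - 7)) = 2/(-2 + 10*0) = 2/(-2 + 0) = 2/(-2) = 2*(-½) = -1)
288 + (80 + 224)*a = 288 + (80 + 224)*(-1) = 288 + 304*(-1) = 288 - 304 = -16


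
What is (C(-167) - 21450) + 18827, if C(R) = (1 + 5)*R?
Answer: -3625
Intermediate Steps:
C(R) = 6*R
(C(-167) - 21450) + 18827 = (6*(-167) - 21450) + 18827 = (-1002 - 21450) + 18827 = -22452 + 18827 = -3625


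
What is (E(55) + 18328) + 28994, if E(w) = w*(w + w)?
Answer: 53372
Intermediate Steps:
E(w) = 2*w² (E(w) = w*(2*w) = 2*w²)
(E(55) + 18328) + 28994 = (2*55² + 18328) + 28994 = (2*3025 + 18328) + 28994 = (6050 + 18328) + 28994 = 24378 + 28994 = 53372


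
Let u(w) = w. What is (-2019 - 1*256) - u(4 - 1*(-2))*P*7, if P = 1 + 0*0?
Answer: -2317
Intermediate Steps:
P = 1 (P = 1 + 0 = 1)
(-2019 - 1*256) - u(4 - 1*(-2))*P*7 = (-2019 - 1*256) - (4 - 1*(-2))*1*7 = (-2019 - 256) - (4 + 2)*1*7 = -2275 - 6*1*7 = -2275 - 6*7 = -2275 - 1*42 = -2275 - 42 = -2317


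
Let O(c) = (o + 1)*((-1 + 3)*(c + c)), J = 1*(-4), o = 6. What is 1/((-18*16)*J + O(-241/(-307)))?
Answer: 307/360412 ≈ 0.00085180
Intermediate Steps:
J = -4
O(c) = 28*c (O(c) = (6 + 1)*((-1 + 3)*(c + c)) = 7*(2*(2*c)) = 7*(4*c) = 28*c)
1/((-18*16)*J + O(-241/(-307))) = 1/(-18*16*(-4) + 28*(-241/(-307))) = 1/(-288*(-4) + 28*(-241*(-1/307))) = 1/(1152 + 28*(241/307)) = 1/(1152 + 6748/307) = 1/(360412/307) = 307/360412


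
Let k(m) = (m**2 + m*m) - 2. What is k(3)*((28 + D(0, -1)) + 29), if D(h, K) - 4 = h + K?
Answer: 960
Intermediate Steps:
D(h, K) = 4 + K + h (D(h, K) = 4 + (h + K) = 4 + (K + h) = 4 + K + h)
k(m) = -2 + 2*m**2 (k(m) = (m**2 + m**2) - 2 = 2*m**2 - 2 = -2 + 2*m**2)
k(3)*((28 + D(0, -1)) + 29) = (-2 + 2*3**2)*((28 + (4 - 1 + 0)) + 29) = (-2 + 2*9)*((28 + 3) + 29) = (-2 + 18)*(31 + 29) = 16*60 = 960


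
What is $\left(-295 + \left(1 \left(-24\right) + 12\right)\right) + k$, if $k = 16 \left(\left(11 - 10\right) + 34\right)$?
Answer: $253$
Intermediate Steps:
$k = 560$ ($k = 16 \left(1 + 34\right) = 16 \cdot 35 = 560$)
$\left(-295 + \left(1 \left(-24\right) + 12\right)\right) + k = \left(-295 + \left(1 \left(-24\right) + 12\right)\right) + 560 = \left(-295 + \left(-24 + 12\right)\right) + 560 = \left(-295 - 12\right) + 560 = -307 + 560 = 253$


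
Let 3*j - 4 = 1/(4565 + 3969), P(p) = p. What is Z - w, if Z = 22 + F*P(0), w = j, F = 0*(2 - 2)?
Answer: 176369/8534 ≈ 20.667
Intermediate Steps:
F = 0 (F = 0*0 = 0)
j = 11379/8534 (j = 4/3 + 1/(3*(4565 + 3969)) = 4/3 + (1/3)/8534 = 4/3 + (1/3)*(1/8534) = 4/3 + 1/25602 = 11379/8534 ≈ 1.3334)
w = 11379/8534 ≈ 1.3334
Z = 22 (Z = 22 + 0*0 = 22 + 0 = 22)
Z - w = 22 - 1*11379/8534 = 22 - 11379/8534 = 176369/8534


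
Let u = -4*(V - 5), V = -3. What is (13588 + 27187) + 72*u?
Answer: 43079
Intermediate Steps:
u = 32 (u = -4*(-3 - 5) = -4*(-8) = 32)
(13588 + 27187) + 72*u = (13588 + 27187) + 72*32 = 40775 + 2304 = 43079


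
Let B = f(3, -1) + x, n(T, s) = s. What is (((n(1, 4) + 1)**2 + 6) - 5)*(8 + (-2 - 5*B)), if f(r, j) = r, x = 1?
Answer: -364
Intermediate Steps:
B = 4 (B = 3 + 1 = 4)
(((n(1, 4) + 1)**2 + 6) - 5)*(8 + (-2 - 5*B)) = (((4 + 1)**2 + 6) - 5)*(8 + (-2 - 5*4)) = ((5**2 + 6) - 5)*(8 + (-2 - 20)) = ((25 + 6) - 5)*(8 - 22) = (31 - 5)*(-14) = 26*(-14) = -364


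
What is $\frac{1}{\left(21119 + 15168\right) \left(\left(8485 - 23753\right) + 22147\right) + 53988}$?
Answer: $\frac{1}{249672261} \approx 4.0053 \cdot 10^{-9}$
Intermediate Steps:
$\frac{1}{\left(21119 + 15168\right) \left(\left(8485 - 23753\right) + 22147\right) + 53988} = \frac{1}{36287 \left(-15268 + 22147\right) + 53988} = \frac{1}{36287 \cdot 6879 + 53988} = \frac{1}{249618273 + 53988} = \frac{1}{249672261}$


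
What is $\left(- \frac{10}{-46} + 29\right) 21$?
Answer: $\frac{14112}{23} \approx 613.57$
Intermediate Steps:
$\left(- \frac{10}{-46} + 29\right) 21 = \left(\left(-10\right) \left(- \frac{1}{46}\right) + 29\right) 21 = \left(\frac{5}{23} + 29\right) 21 = \frac{672}{23} \cdot 21 = \frac{14112}{23}$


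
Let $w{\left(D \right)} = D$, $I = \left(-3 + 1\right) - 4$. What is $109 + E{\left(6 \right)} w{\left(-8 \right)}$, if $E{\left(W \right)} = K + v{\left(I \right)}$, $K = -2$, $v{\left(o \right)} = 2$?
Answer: $109$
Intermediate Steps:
$I = -6$ ($I = -2 - 4 = -6$)
$E{\left(W \right)} = 0$ ($E{\left(W \right)} = -2 + 2 = 0$)
$109 + E{\left(6 \right)} w{\left(-8 \right)} = 109 + 0 \left(-8\right) = 109 + 0 = 109$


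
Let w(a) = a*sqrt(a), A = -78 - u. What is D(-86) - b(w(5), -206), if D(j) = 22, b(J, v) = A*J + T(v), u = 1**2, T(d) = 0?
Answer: 22 + 395*sqrt(5) ≈ 905.25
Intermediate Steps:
u = 1
A = -79 (A = -78 - 1*1 = -78 - 1 = -79)
w(a) = a**(3/2)
b(J, v) = -79*J (b(J, v) = -79*J + 0 = -79*J)
D(-86) - b(w(5), -206) = 22 - (-79)*5**(3/2) = 22 - (-79)*5*sqrt(5) = 22 - (-395)*sqrt(5) = 22 + 395*sqrt(5)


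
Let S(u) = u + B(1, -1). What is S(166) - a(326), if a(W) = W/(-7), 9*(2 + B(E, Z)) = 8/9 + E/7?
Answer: 119459/567 ≈ 210.69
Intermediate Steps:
B(E, Z) = -154/81 + E/63 (B(E, Z) = -2 + (8/9 + E/7)/9 = -2 + (8/81 + E/63) = -154/81 + E/63)
a(W) = -W/7 (a(W) = W*(-⅐) = -W/7)
S(u) = -1069/567 + u (S(u) = u + (-154/81 + (1/63)*1) = u + (-154/81 + 1/63) = u - 1069/567 = -1069/567 + u)
S(166) - a(326) = (-1069/567 + 166) - (-1)*326/7 = 93053/567 - 1*(-326/7) = 93053/567 + 326/7 = 119459/567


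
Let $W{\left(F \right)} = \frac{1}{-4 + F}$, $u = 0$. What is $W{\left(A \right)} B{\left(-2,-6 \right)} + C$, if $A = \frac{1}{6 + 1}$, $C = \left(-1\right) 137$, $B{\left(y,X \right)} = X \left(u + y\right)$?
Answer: $- \frac{1261}{9} \approx -140.11$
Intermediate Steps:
$B{\left(y,X \right)} = X y$ ($B{\left(y,X \right)} = X \left(0 + y\right) = X y$)
$C = -137$
$A = \frac{1}{7} \approx 0.14286$
$W{\left(A \right)} B{\left(-2,-6 \right)} + C = \frac{\left(-6\right) \left(-2\right)}{-4 + \frac{1}{7}} - 137 = \frac{1}{- \frac{27}{7}} \cdot 12 - 137 = \left(- \frac{7}{27}\right) 12 - 137 = - \frac{28}{9} - 137 = - \frac{1261}{9}$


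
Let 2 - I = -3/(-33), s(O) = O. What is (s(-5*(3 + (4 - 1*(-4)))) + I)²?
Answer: 341056/121 ≈ 2818.6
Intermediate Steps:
I = 21/11 (I = 2 - (-3)/(-33) = 2 - (-3)*(-1)/33 = 2 - 1*1/11 = 2 - 1/11 = 21/11 ≈ 1.9091)
(s(-5*(3 + (4 - 1*(-4)))) + I)² = (-5*(3 + (4 - 1*(-4))) + 21/11)² = (-5*(3 + (4 + 4)) + 21/11)² = (-5*(3 + 8) + 21/11)² = (-5*11 + 21/11)² = (-55 + 21/11)² = (-584/11)² = 341056/121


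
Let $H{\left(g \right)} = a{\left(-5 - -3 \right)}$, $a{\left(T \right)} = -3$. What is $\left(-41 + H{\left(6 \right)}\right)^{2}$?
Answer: $1936$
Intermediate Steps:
$H{\left(g \right)} = -3$
$\left(-41 + H{\left(6 \right)}\right)^{2} = \left(-41 - 3\right)^{2} = \left(-44\right)^{2} = 1936$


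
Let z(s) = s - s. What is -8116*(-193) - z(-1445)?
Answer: 1566388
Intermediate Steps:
z(s) = 0
-8116*(-193) - z(-1445) = -8116*(-193) - 1*0 = 1566388 + 0 = 1566388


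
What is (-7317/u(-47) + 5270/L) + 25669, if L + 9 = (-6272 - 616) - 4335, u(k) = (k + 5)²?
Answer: 7062427529/275184 ≈ 25664.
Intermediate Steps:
u(k) = (5 + k)²
L = -11232 (L = -9 + ((-6272 - 616) - 4335) = -9 + (-6888 - 4335) = -9 - 11223 = -11232)
(-7317/u(-47) + 5270/L) + 25669 = (-7317/(5 - 47)² + 5270/(-11232)) + 25669 = (-7317/((-42)²) + 5270*(-1/11232)) + 25669 = (-7317/1764 - 2635/5616) + 25669 = (-7317*1/1764 - 2635/5616) + 25669 = (-813/196 - 2635/5616) + 25669 = -1270567/275184 + 25669 = 7062427529/275184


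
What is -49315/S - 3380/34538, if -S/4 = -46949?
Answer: -166999425/463292732 ≈ -0.36046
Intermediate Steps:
S = 187796 (S = -4*(-46949) = 187796)
-49315/S - 3380/34538 = -49315/187796 - 3380/34538 = -49315*1/187796 - 3380*1/34538 = -7045/26828 - 1690/17269 = -166999425/463292732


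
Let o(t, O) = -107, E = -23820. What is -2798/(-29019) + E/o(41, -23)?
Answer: 691531966/3105033 ≈ 222.71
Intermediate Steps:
-2798/(-29019) + E/o(41, -23) = -2798/(-29019) - 23820/(-107) = -2798*(-1/29019) - 23820*(-1/107) = 2798/29019 + 23820/107 = 691531966/3105033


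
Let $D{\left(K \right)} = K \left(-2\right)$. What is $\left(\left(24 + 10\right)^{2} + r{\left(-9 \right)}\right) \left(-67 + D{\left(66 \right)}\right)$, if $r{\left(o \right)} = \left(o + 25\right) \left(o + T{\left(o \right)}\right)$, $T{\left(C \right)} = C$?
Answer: $-172732$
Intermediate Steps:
$r{\left(o \right)} = 2 o \left(25 + o\right)$ ($r{\left(o \right)} = \left(o + 25\right) \left(o + o\right) = \left(25 + o\right) 2 o = 2 o \left(25 + o\right)$)
$D{\left(K \right)} = - 2 K$
$\left(\left(24 + 10\right)^{2} + r{\left(-9 \right)}\right) \left(-67 + D{\left(66 \right)}\right) = \left(\left(24 + 10\right)^{2} + 2 \left(-9\right) \left(25 - 9\right)\right) \left(-67 - 132\right) = \left(34^{2} + 2 \left(-9\right) 16\right) \left(-67 - 132\right) = \left(1156 - 288\right) \left(-199\right) = 868 \left(-199\right) = -172732$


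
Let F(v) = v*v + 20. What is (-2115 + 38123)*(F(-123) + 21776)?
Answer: 1329595400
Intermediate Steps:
F(v) = 20 + v² (F(v) = v² + 20 = 20 + v²)
(-2115 + 38123)*(F(-123) + 21776) = (-2115 + 38123)*((20 + (-123)²) + 21776) = 36008*((20 + 15129) + 21776) = 36008*(15149 + 21776) = 36008*36925 = 1329595400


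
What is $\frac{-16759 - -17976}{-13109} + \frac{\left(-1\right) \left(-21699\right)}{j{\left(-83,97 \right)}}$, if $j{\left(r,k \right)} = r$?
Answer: $- \frac{284553202}{1088047} \approx -261.53$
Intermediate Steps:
$\frac{-16759 - -17976}{-13109} + \frac{\left(-1\right) \left(-21699\right)}{j{\left(-83,97 \right)}} = \frac{-16759 - -17976}{-13109} + \frac{\left(-1\right) \left(-21699\right)}{-83} = \left(-16759 + 17976\right) \left(- \frac{1}{13109}\right) + 21699 \left(- \frac{1}{83}\right) = 1217 \left(- \frac{1}{13109}\right) - \frac{21699}{83} = - \frac{1217}{13109} - \frac{21699}{83} = - \frac{284553202}{1088047}$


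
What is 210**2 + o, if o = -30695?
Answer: 13405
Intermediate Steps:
210**2 + o = 210**2 - 30695 = 44100 - 30695 = 13405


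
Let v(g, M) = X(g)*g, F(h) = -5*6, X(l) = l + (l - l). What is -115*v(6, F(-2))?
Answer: -4140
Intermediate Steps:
X(l) = l (X(l) = l + 0 = l)
F(h) = -30
v(g, M) = g² (v(g, M) = g*g = g²)
-115*v(6, F(-2)) = -115*6² = -115*36 = -4140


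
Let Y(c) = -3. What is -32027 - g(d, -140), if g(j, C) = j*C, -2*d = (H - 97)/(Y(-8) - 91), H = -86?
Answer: -1511674/47 ≈ -32163.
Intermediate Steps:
d = -183/188 (d = -(-86 - 97)/(2*(-3 - 91)) = -(-183)/(2*(-94)) = -(-183)*(-1)/(2*94) = -½*183/94 = -183/188 ≈ -0.97340)
g(j, C) = C*j
-32027 - g(d, -140) = -32027 - (-140)*(-183)/188 = -32027 - 1*6405/47 = -32027 - 6405/47 = -1511674/47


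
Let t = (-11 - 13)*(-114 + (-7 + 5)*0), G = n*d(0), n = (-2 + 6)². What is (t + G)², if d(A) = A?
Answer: 7485696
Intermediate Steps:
n = 16 (n = 4² = 16)
G = 0 (G = 16*0 = 0)
t = 2736 (t = -24*(-114 - 2*0) = -24*(-114 + 0) = -24*(-114) = 2736)
(t + G)² = (2736 + 0)² = 2736² = 7485696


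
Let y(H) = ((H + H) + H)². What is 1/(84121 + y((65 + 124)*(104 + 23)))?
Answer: 1/5185380202 ≈ 1.9285e-10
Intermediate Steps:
y(H) = 9*H² (y(H) = (2*H + H)² = (3*H)² = 9*H²)
1/(84121 + y((65 + 124)*(104 + 23))) = 1/(84121 + 9*((65 + 124)*(104 + 23))²) = 1/(84121 + 9*(189*127)²) = 1/(84121 + 9*24003²) = 1/(84121 + 9*576144009) = 1/(84121 + 5185296081) = 1/5185380202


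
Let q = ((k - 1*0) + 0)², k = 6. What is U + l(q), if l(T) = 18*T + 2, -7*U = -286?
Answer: 4836/7 ≈ 690.86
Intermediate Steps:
U = 286/7 (U = -⅐*(-286) = 286/7 ≈ 40.857)
q = 36 (q = ((6 - 1*0) + 0)² = ((6 + 0) + 0)² = (6 + 0)² = 6² = 36)
l(T) = 2 + 18*T
U + l(q) = 286/7 + (2 + 18*36) = 286/7 + (2 + 648) = 286/7 + 650 = 4836/7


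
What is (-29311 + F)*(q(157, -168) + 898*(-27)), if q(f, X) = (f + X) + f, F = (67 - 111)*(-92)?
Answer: 608838300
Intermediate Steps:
F = 4048 (F = -44*(-92) = 4048)
q(f, X) = X + 2*f (q(f, X) = (X + f) + f = X + 2*f)
(-29311 + F)*(q(157, -168) + 898*(-27)) = (-29311 + 4048)*((-168 + 2*157) + 898*(-27)) = -25263*((-168 + 314) - 24246) = -25263*(146 - 24246) = -25263*(-24100) = 608838300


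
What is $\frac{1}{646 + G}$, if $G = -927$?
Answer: $- \frac{1}{281} \approx -0.0035587$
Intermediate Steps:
$\frac{1}{646 + G} = \frac{1}{646 - 927} = \frac{1}{-281} = - \frac{1}{281}$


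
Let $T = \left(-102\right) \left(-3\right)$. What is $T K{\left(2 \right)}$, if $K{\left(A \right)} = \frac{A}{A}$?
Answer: $306$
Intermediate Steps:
$K{\left(A \right)} = 1$
$T = 306$
$T K{\left(2 \right)} = 306 \cdot 1 = 306$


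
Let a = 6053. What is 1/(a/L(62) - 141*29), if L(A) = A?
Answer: -62/247465 ≈ -0.00025054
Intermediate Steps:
1/(a/L(62) - 141*29) = 1/(6053/62 - 141*29) = 1/(6053*(1/62) - 4089) = 1/(6053/62 - 4089) = 1/(-247465/62) = -62/247465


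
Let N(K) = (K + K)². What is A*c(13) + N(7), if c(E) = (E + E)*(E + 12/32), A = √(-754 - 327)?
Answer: 196 + 1391*I*√1081/4 ≈ 196.0 + 11434.0*I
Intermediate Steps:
A = I*√1081 (A = √(-1081) = I*√1081 ≈ 32.879*I)
N(K) = 4*K² (N(K) = (2*K)² = 4*K²)
c(E) = 2*E*(3/8 + E) (c(E) = (2*E)*(E + 12*(1/32)) = (2*E)*(E + 3/8) = (2*E)*(3/8 + E) = 2*E*(3/8 + E))
A*c(13) + N(7) = (I*√1081)*((¼)*13*(3 + 8*13)) + 4*7² = (I*√1081)*((¼)*13*(3 + 104)) + 4*49 = (I*√1081)*((¼)*13*107) + 196 = (I*√1081)*(1391/4) + 196 = 1391*I*√1081/4 + 196 = 196 + 1391*I*√1081/4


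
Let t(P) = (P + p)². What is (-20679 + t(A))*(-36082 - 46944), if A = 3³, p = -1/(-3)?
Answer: 14893785062/9 ≈ 1.6549e+9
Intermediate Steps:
p = ⅓ (p = -1*(-⅓) = ⅓ ≈ 0.33333)
A = 27
t(P) = (⅓ + P)² (t(P) = (P + ⅓)² = (⅓ + P)²)
(-20679 + t(A))*(-36082 - 46944) = (-20679 + (1 + 3*27)²/9)*(-36082 - 46944) = (-20679 + (1 + 81)²/9)*(-83026) = (-20679 + (⅑)*82²)*(-83026) = (-20679 + (⅑)*6724)*(-83026) = (-20679 + 6724/9)*(-83026) = -179387/9*(-83026) = 14893785062/9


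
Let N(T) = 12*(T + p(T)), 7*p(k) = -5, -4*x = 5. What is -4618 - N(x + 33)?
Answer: -34933/7 ≈ -4990.4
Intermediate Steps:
x = -5/4 (x = -¼*5 = -5/4 ≈ -1.2500)
p(k) = -5/7 (p(k) = (⅐)*(-5) = -5/7)
N(T) = -60/7 + 12*T (N(T) = 12*(T - 5/7) = 12*(-5/7 + T) = -60/7 + 12*T)
-4618 - N(x + 33) = -4618 - (-60/7 + 12*(-5/4 + 33)) = -4618 - (-60/7 + 12*(127/4)) = -4618 - (-60/7 + 381) = -4618 - 1*2607/7 = -4618 - 2607/7 = -34933/7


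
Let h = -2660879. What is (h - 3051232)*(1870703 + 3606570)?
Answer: -31286791353303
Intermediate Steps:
(h - 3051232)*(1870703 + 3606570) = (-2660879 - 3051232)*(1870703 + 3606570) = -5712111*5477273 = -31286791353303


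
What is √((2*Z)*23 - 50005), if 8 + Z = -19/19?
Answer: I*√50419 ≈ 224.54*I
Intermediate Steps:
Z = -9 (Z = -8 - 19/19 = -8 - 19*1/19 = -8 - 1 = -9)
√((2*Z)*23 - 50005) = √((2*(-9))*23 - 50005) = √(-18*23 - 50005) = √(-414 - 50005) = √(-50419) = I*√50419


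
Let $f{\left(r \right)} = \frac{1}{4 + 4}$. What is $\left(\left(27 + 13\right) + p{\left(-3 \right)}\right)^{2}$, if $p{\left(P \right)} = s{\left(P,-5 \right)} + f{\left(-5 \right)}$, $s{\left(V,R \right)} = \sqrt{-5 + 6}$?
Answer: $\frac{108241}{64} \approx 1691.3$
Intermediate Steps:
$s{\left(V,R \right)} = 1$ ($s{\left(V,R \right)} = \sqrt{1} = 1$)
$f{\left(r \right)} = \frac{1}{8}$
$p{\left(P \right)} = \frac{9}{8}$ ($p{\left(P \right)} = 1 + \frac{1}{8} = \frac{9}{8}$)
$\left(\left(27 + 13\right) + p{\left(-3 \right)}\right)^{2} = \left(\left(27 + 13\right) + \frac{9}{8}\right)^{2} = \left(40 + \frac{9}{8}\right)^{2} = \left(\frac{329}{8}\right)^{2} = \frac{108241}{64}$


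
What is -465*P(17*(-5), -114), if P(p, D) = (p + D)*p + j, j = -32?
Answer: -7850595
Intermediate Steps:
P(p, D) = -32 + p*(D + p) (P(p, D) = (p + D)*p - 32 = (D + p)*p - 32 = p*(D + p) - 32 = -32 + p*(D + p))
-465*P(17*(-5), -114) = -465*(-32 + (17*(-5))² - 1938*(-5)) = -465*(-32 + (-85)² - 114*(-85)) = -465*(-32 + 7225 + 9690) = -465*16883 = -7850595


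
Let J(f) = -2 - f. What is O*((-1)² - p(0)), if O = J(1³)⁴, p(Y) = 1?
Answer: 0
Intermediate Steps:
O = 81 (O = (-2 - 1*1³)⁴ = (-2 - 1*1)⁴ = (-2 - 1)⁴ = (-3)⁴ = 81)
O*((-1)² - p(0)) = 81*((-1)² - 1*1) = 81*(1 - 1) = 81*0 = 0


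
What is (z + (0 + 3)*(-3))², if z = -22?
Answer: 961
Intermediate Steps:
(z + (0 + 3)*(-3))² = (-22 + (0 + 3)*(-3))² = (-22 + 3*(-3))² = (-22 - 9)² = (-31)² = 961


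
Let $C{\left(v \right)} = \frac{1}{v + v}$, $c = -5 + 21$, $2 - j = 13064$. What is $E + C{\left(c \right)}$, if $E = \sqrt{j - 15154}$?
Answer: $\frac{1}{32} + 2 i \sqrt{7054} \approx 0.03125 + 167.98 i$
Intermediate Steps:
$j = -13062$ ($j = 2 - 13064 = -13062$)
$c = 16$
$C{\left(v \right)} = \frac{1}{2 v}$
$E = 2 i \sqrt{7054}$ ($E = \sqrt{-13062 - 15154} = \sqrt{-28216} = 2 i \sqrt{7054} \approx 167.98 i$)
$E + C{\left(c \right)} = 2 i \sqrt{7054} + \frac{1}{2 \cdot 16} = 2 i \sqrt{7054} + \frac{1}{2} \cdot \frac{1}{16} = 2 i \sqrt{7054} + \frac{1}{32} = \frac{1}{32} + 2 i \sqrt{7054}$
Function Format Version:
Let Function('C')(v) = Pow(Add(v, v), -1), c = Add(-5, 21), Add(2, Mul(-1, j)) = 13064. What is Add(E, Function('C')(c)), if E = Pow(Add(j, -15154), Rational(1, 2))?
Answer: Add(Rational(1, 32), Mul(2, I, Pow(7054, Rational(1, 2)))) ≈ Add(0.031250, Mul(167.98, I))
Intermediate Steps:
j = -13062 (j = Add(2, Mul(-1, 13064)) = Add(2, -13064) = -13062)
c = 16
Function('C')(v) = Mul(Rational(1, 2), Pow(v, -1)) (Function('C')(v) = Pow(Mul(2, v), -1) = Mul(Rational(1, 2), Pow(v, -1)))
E = Mul(2, I, Pow(7054, Rational(1, 2))) (E = Pow(Add(-13062, -15154), Rational(1, 2)) = Pow(-28216, Rational(1, 2)) = Mul(2, I, Pow(7054, Rational(1, 2))) ≈ Mul(167.98, I))
Add(E, Function('C')(c)) = Add(Mul(2, I, Pow(7054, Rational(1, 2))), Mul(Rational(1, 2), Pow(16, -1))) = Add(Mul(2, I, Pow(7054, Rational(1, 2))), Mul(Rational(1, 2), Rational(1, 16))) = Add(Mul(2, I, Pow(7054, Rational(1, 2))), Rational(1, 32)) = Add(Rational(1, 32), Mul(2, I, Pow(7054, Rational(1, 2))))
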